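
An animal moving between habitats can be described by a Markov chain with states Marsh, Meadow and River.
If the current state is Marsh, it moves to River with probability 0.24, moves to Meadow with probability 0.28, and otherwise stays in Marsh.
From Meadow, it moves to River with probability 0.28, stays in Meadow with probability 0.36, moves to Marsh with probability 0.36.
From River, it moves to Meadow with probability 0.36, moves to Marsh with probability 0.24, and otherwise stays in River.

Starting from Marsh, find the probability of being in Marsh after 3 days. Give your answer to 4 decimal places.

0.3719

Propagate the distribution vector 3 days from Marsh.
After 0 days: (1.0000, 0.0000, 0.0000)
After 1 day: (0.4800, 0.2800, 0.2400)
After 2 days: (0.3888, 0.3216, 0.2896)
After 3 days: (0.3719, 0.3289, 0.2992)
P(in Marsh after 3 days) = 0.3719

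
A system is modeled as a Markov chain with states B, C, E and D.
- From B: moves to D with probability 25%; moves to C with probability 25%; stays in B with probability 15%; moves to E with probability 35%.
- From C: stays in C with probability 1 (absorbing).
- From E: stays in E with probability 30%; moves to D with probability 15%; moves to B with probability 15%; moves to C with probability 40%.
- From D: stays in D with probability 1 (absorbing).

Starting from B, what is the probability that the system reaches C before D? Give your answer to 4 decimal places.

Let h(s) be the probability of absorption at C starting from transient state s. Then h(C) = 1 and h(D) = 0. By first-step analysis:
h(B) = 0.15·h(B) + 0.25·1 + 0.35·h(E) + 0.25·0
h(E) = 0.15·h(B) + 0.4·1 + 0.3·h(E) + 0.15·0
Solving: h(B) = 0.5806, h(E) = 0.6959.
Starting from B, the probability is 0.5806.

0.5806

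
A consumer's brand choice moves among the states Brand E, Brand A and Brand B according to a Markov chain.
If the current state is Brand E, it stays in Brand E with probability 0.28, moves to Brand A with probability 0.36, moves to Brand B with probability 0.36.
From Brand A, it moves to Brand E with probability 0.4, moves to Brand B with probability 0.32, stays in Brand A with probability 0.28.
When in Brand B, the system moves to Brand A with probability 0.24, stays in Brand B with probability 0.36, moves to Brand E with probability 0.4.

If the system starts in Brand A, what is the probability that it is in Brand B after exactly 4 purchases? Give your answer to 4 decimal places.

0.3482

Propagate the distribution vector 4 purchases from Brand A.
After 0 purchases: (0.0000, 1.0000, 0.0000)
After 1 purchase: (0.4000, 0.2800, 0.3200)
After 2 purchases: (0.3520, 0.2992, 0.3488)
After 3 purchases: (0.3578, 0.2942, 0.3480)
After 4 purchases: (0.3571, 0.2947, 0.3482)
P(in Brand B after 4 purchases) = 0.3482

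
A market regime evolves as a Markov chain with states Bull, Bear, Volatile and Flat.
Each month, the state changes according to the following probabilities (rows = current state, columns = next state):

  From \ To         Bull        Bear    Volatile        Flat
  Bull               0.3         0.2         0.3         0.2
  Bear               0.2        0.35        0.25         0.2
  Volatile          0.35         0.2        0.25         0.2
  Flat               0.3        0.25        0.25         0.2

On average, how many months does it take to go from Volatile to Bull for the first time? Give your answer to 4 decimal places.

3.3010

Let t(s) be the expected number of months to first reach Bull from state s, with t(Bull) = 0. Conditioning on the first month:
t(Bear) = 1 + 0.35·t(Bear) + 0.25·t(Volatile) + 0.2·t(Flat)
t(Volatile) = 1 + 0.2·t(Bear) + 0.25·t(Volatile) + 0.2·t(Flat)
t(Flat) = 1 + 0.25·t(Bear) + 0.25·t(Volatile) + 0.2·t(Flat)
Solving: t(Bear) = 3.8835, t(Volatile) = 3.3010, t(Flat) = 3.4951.
Expected months from Volatile to Bull: 3.3010.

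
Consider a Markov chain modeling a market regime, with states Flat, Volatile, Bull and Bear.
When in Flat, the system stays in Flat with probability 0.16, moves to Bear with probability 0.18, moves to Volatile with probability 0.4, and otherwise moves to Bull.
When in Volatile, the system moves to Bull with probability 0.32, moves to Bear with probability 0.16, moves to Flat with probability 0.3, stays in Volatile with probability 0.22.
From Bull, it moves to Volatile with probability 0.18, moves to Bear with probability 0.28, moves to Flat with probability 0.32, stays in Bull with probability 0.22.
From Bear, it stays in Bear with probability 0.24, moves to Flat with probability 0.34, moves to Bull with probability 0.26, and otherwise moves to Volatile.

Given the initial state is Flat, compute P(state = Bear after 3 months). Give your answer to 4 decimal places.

Propagate the distribution vector 3 months from Flat.
After 0 months: (1.0000, 0.0000, 0.0000, 0.0000)
After 1 month: (0.1600, 0.4000, 0.2600, 0.1800)
After 2 months: (0.2900, 0.2276, 0.2736, 0.2088)
After 3 months: (0.2732, 0.2487, 0.2627, 0.2153)
P(in Bear after 3 months) = 0.2153

0.2153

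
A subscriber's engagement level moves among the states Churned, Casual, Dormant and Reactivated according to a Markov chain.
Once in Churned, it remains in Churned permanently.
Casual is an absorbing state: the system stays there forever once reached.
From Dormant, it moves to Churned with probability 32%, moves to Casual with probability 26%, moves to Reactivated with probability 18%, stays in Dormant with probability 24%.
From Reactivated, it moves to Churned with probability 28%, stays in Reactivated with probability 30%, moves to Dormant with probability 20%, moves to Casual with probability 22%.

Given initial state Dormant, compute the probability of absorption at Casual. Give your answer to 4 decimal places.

0.4468

Let h(s) be the probability of absorption at Casual starting from transient state s. Then h(Casual) = 1 and h(Churned) = 0. By first-step analysis:
h(Dormant) = 0.32·0 + 0.26·1 + 0.24·h(Dormant) + 0.18·h(Reactivated)
h(Reactivated) = 0.28·0 + 0.22·1 + 0.2·h(Dormant) + 0.3·h(Reactivated)
Solving: h(Dormant) = 0.4468, h(Reactivated) = 0.4419.
Starting from Dormant, the probability is 0.4468.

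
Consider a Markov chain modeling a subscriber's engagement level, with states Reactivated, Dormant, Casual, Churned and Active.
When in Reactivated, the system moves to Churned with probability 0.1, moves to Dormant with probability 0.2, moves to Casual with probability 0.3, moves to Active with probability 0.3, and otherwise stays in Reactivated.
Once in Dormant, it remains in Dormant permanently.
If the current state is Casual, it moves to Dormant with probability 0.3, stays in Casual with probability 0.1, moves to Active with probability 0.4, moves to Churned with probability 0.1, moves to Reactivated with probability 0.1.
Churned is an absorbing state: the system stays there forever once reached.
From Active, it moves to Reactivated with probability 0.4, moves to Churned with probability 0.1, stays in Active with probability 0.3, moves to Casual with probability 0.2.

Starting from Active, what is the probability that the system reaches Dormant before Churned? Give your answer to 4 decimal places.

Let h(s) be the probability of absorption at Dormant starting from transient state s. Then h(Dormant) = 1 and h(Churned) = 0. By first-step analysis:
h(Reactivated) = 0.1·h(Reactivated) + 0.2·1 + 0.3·h(Casual) + 0.1·0 + 0.3·h(Active)
h(Casual) = 0.1·h(Reactivated) + 0.3·1 + 0.1·h(Casual) + 0.1·0 + 0.4·h(Active)
h(Active) = 0.4·h(Reactivated) + 0.2·h(Casual) + 0.1·0 + 0.3·h(Active)
Solving: h(Reactivated) = 0.6122, h(Casual) = 0.6378, h(Active) = 0.5321.
Starting from Active, the probability is 0.5321.

0.5321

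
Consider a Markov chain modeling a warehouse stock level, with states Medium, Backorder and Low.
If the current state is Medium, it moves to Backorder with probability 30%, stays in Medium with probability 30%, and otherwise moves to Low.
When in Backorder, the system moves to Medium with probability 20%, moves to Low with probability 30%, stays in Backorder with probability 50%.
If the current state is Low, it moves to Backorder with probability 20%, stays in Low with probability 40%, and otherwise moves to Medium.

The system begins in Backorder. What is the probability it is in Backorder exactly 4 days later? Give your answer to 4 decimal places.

Propagate the distribution vector 4 days from Backorder.
After 0 days: (0.0000, 1.0000, 0.0000)
After 1 day: (0.2000, 0.5000, 0.3000)
After 2 days: (0.2800, 0.3700, 0.3500)
After 3 days: (0.2980, 0.3390, 0.3630)
After 4 days: (0.3024, 0.3315, 0.3661)
P(in Backorder after 4 days) = 0.3315

0.3315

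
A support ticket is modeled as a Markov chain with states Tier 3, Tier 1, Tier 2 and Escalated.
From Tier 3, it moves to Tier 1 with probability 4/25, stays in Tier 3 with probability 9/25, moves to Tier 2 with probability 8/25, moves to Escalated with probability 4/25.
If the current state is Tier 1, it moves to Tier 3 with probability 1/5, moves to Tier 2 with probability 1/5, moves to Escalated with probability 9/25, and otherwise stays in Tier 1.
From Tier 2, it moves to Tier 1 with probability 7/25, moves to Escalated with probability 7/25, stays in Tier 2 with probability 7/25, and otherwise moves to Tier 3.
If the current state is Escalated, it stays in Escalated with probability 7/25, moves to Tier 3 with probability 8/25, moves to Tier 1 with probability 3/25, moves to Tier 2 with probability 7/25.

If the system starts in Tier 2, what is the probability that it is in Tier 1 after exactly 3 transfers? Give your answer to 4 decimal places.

0.1967

Propagate the distribution vector 3 transfers from Tier 2.
After 0 transfers: (0.0000, 0.0000, 1.0000, 0.0000)
After 1 transfer: (0.1600, 0.2800, 0.2800, 0.2800)
After 2 transfers: (0.2480, 0.2048, 0.2640, 0.2832)
After 3 transfers: (0.2631, 0.1967, 0.2735, 0.2666)
P(in Tier 1 after 3 transfers) = 0.1967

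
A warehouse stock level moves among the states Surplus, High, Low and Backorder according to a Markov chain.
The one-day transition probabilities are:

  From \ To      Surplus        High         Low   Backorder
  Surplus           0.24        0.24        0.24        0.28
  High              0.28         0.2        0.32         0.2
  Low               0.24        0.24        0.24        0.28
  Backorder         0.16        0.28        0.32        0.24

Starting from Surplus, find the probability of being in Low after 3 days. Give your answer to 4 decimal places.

0.2793

Propagate the distribution vector 3 days from Surplus.
After 0 days: (1.0000, 0.0000, 0.0000, 0.0000)
After 1 day: (0.2400, 0.2400, 0.2400, 0.2800)
After 2 days: (0.2272, 0.2416, 0.2816, 0.2496)
After 3 days: (0.2297, 0.2403, 0.2793, 0.2507)
P(in Low after 3 days) = 0.2793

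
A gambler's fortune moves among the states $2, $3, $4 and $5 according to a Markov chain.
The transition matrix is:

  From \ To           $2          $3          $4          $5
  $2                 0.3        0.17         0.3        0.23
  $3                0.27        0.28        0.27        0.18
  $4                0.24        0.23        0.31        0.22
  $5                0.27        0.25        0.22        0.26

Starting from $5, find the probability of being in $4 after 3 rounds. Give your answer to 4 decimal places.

0.2779

Propagate the distribution vector 3 rounds from $5.
After 0 rounds: (0.0000, 0.0000, 0.0000, 1.0000)
After 1 round: (0.2700, 0.2500, 0.2200, 0.2600)
After 2 rounds: (0.2715, 0.2315, 0.2739, 0.2231)
After 3 rounds: (0.2699, 0.2297, 0.2779, 0.2224)
P(in $4 after 3 rounds) = 0.2779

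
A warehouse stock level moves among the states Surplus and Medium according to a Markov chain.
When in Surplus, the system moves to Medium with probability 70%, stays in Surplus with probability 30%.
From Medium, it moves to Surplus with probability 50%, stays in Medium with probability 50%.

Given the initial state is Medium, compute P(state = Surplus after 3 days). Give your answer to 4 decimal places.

Propagate the distribution vector 3 days from Medium.
After 0 days: (0.0000, 1.0000)
After 1 day: (0.5000, 0.5000)
After 2 days: (0.4000, 0.6000)
After 3 days: (0.4200, 0.5800)
P(in Surplus after 3 days) = 0.4200

0.4200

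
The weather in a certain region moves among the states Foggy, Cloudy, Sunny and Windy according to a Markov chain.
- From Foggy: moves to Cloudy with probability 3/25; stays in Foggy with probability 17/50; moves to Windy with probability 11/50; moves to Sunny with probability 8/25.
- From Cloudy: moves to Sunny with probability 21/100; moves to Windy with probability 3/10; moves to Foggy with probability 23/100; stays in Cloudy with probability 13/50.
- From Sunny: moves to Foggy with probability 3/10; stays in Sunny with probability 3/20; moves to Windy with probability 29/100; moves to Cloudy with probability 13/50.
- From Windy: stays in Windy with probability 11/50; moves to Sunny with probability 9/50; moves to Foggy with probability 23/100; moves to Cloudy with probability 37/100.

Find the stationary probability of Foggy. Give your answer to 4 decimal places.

Let the stationary distribution be π with π = πP and π_1 + π_2 + π_3 + π_4 = 1.
π_1 = 0.34·π_1 + 0.23·π_2 + 0.3·π_3 + 0.23·π_4
π_2 = 0.12·π_1 + 0.26·π_2 + 0.26·π_3 + 0.37·π_4
π_3 = 0.32·π_1 + 0.21·π_2 + 0.15·π_3 + 0.18·π_4
Solving with the normalization constraint gives π = (0.2757, 0.2495, 0.2195, 0.2553).
So the stationary probability of Foggy is 0.2757.

0.2757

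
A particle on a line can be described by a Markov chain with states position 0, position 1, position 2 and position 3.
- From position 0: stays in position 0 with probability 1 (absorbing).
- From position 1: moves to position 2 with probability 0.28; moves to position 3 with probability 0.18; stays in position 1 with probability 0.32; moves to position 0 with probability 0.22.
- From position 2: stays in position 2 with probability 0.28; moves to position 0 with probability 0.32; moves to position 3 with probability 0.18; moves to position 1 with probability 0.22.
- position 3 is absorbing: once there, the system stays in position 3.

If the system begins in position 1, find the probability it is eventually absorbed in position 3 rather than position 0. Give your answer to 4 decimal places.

Let h(s) be the probability of absorption at position 3 starting from transient state s. Then h(position 3) = 1 and h(position 0) = 0. By first-step analysis:
h(position 1) = 0.22·0 + 0.32·h(position 1) + 0.28·h(position 2) + 0.18·1
h(position 2) = 0.32·0 + 0.22·h(position 1) + 0.28·h(position 2) + 0.18·1
Solving: h(position 1) = 0.4206, h(position 2) = 0.3785.
Starting from position 1, the probability is 0.4206.

0.4206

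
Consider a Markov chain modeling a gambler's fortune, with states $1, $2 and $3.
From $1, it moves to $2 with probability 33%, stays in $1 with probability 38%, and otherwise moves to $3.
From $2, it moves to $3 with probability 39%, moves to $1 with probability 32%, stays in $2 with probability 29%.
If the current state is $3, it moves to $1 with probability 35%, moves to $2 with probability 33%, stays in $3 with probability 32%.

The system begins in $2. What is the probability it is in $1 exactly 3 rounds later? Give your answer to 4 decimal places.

0.3510

Propagate the distribution vector 3 rounds from $2.
After 0 rounds: (0.0000, 1.0000, 0.0000)
After 1 round: (0.3200, 0.2900, 0.3900)
After 2 rounds: (0.3509, 0.3184, 0.3307)
After 3 rounds: (0.3510, 0.3173, 0.3318)
P(in $1 after 3 rounds) = 0.3510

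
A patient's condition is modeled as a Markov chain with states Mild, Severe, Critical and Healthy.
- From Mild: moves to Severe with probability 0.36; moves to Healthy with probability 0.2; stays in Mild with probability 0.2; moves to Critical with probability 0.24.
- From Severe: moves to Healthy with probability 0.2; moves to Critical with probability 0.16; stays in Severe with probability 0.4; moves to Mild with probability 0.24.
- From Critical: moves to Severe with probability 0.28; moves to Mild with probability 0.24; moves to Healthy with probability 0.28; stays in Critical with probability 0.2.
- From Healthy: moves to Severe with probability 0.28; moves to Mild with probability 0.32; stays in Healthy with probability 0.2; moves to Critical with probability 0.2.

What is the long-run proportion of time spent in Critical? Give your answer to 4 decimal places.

0.1963

Let the stationary distribution be π with π = πP and π_1 + π_2 + π_3 + π_4 = 1.
π_1 = 0.2·π_1 + 0.24·π_2 + 0.24·π_3 + 0.32·π_4
π_2 = 0.36·π_1 + 0.4·π_2 + 0.28·π_3 + 0.28·π_4
π_3 = 0.24·π_1 + 0.16·π_2 + 0.2·π_3 + 0.2·π_4
Solving with the normalization constraint gives π = (0.2474, 0.3407, 0.1963, 0.2157).
So the stationary probability of Critical is 0.1963.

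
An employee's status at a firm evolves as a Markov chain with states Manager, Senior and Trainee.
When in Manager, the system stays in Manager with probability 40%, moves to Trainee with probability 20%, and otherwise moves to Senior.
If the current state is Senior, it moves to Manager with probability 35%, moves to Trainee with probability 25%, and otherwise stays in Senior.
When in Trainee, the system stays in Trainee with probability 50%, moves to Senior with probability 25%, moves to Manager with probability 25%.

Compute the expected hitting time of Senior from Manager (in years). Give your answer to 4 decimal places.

Let t(s) be the expected number of years to first reach Senior from state s, with t(Senior) = 0. Conditioning on the first year:
t(Manager) = 1 + 0.4·t(Manager) + 0.2·t(Trainee)
t(Trainee) = 1 + 0.25·t(Manager) + 0.5·t(Trainee)
Solving: t(Manager) = 2.8000, t(Trainee) = 3.4000.
Expected years from Manager to Senior: 2.8000.

2.8000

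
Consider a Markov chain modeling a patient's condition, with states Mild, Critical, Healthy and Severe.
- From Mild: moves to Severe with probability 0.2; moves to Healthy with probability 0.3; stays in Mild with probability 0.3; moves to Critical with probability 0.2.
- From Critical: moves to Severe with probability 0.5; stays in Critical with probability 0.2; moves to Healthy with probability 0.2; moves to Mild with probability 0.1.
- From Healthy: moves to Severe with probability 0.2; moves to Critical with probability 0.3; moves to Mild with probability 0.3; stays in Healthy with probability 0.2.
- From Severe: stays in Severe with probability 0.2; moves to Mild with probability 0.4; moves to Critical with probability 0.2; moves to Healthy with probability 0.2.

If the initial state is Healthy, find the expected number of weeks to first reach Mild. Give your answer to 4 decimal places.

3.5987

Let t(s) be the expected number of weeks to first reach Mild from state s, with t(Mild) = 0. Conditioning on the first week:
t(Critical) = 1 + 0.2·t(Critical) + 0.2·t(Healthy) + 0.5·t(Severe)
t(Healthy) = 1 + 0.3·t(Critical) + 0.2·t(Healthy) + 0.2·t(Severe)
t(Severe) = 1 + 0.2·t(Critical) + 0.2·t(Healthy) + 0.2·t(Severe)
Solving: t(Critical) = 4.1401, t(Healthy) = 3.5987, t(Severe) = 3.1847.
Expected weeks from Healthy to Mild: 3.5987.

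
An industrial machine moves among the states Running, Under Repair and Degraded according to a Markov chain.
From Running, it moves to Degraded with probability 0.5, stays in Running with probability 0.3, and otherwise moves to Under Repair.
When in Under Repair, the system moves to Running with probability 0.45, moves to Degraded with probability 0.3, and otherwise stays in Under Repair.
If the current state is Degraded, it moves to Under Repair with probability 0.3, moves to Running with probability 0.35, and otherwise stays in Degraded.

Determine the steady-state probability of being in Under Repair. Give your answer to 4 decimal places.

Let the stationary distribution be π with π = πP and π_1 + π_2 + π_3 = 1.
π_1 = 0.3·π_1 + 0.45·π_2 + 0.35·π_3
π_2 = 0.2·π_1 + 0.25·π_2 + 0.3·π_3
Solving with the normalization constraint gives π = (0.3573, 0.2517, 0.3910).
So the stationary probability of Under Repair is 0.2517.

0.2517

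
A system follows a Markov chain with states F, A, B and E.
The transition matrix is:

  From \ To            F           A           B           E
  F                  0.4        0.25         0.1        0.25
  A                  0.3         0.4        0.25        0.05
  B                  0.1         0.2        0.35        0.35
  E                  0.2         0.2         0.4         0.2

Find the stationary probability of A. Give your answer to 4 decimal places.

0.2656

Let the stationary distribution be π with π = πP and π_1 + π_2 + π_3 + π_4 = 1.
π_1 = 0.4·π_1 + 0.3·π_2 + 0.1·π_3 + 0.2·π_4
π_2 = 0.25·π_1 + 0.4·π_2 + 0.2·π_3 + 0.2·π_4
π_3 = 0.1·π_1 + 0.25·π_2 + 0.35·π_3 + 0.4·π_4
Solving with the normalization constraint gives π = (0.2492, 0.2656, 0.2718, 0.2134).
So the stationary probability of A is 0.2656.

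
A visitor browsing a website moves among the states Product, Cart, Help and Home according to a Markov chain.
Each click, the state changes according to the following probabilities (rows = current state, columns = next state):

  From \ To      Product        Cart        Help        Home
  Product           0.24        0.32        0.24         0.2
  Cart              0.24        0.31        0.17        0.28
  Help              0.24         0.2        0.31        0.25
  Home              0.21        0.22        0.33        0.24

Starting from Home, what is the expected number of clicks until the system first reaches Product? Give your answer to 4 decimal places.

4.4314

Let t(s) be the expected number of clicks to first reach Product from state s, with t(Product) = 0. Conditioning on the first click:
t(Cart) = 1 + 0.31·t(Cart) + 0.17·t(Help) + 0.28·t(Home)
t(Help) = 1 + 0.2·t(Cart) + 0.31·t(Help) + 0.25·t(Home)
t(Home) = 1 + 0.22·t(Cart) + 0.33·t(Help) + 0.24·t(Home)
Solving: t(Cart) = 4.3078, t(Help) = 4.3035, t(Home) = 4.4314.
Expected clicks from Home to Product: 4.4314.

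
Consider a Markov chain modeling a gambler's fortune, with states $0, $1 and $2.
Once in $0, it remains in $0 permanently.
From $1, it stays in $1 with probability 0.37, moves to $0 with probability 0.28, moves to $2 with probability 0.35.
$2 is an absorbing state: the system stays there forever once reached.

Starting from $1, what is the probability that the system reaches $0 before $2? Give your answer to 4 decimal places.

0.4444

Let h(s) be the probability of absorption at $0 starting from transient state s. Then h($0) = 1 and h($2) = 0. By first-step analysis:
h($1) = 0.28·1 + 0.37·h($1) + 0.35·0
Solving: h($1) = 0.4444.
Starting from $1, the probability is 0.4444.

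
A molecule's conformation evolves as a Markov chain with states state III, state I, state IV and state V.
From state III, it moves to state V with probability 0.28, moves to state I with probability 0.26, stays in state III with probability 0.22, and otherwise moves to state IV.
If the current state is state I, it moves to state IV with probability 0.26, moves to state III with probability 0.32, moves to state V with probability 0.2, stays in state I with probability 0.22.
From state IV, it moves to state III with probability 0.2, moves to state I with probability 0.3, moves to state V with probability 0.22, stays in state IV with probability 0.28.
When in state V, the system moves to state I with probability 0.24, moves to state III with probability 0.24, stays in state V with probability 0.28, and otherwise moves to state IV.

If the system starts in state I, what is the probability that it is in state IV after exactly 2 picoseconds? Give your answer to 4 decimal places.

0.2548

Propagate the distribution vector 2 picoseconds from state I.
After 0 picoseconds: (0.0000, 1.0000, 0.0000, 0.0000)
After 1 picosecond: (0.3200, 0.2200, 0.2600, 0.2000)
After 2 picoseconds: (0.2408, 0.2576, 0.2548, 0.2468)
P(in state IV after 2 picoseconds) = 0.2548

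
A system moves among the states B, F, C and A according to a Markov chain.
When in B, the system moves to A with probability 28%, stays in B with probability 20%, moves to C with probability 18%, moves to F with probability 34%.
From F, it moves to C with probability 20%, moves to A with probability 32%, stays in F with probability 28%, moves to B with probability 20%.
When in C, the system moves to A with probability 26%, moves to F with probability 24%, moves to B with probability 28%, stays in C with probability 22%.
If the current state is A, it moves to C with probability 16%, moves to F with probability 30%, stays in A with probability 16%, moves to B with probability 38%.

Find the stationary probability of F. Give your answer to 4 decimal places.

Let the stationary distribution be π with π = πP and π_1 + π_2 + π_3 + π_4 = 1.
π_1 = 0.2·π_1 + 0.2·π_2 + 0.28·π_3 + 0.38·π_4
π_2 = 0.34·π_1 + 0.28·π_2 + 0.24·π_3 + 0.3·π_4
π_3 = 0.18·π_1 + 0.2·π_2 + 0.22·π_3 + 0.16·π_4
Solving with the normalization constraint gives π = (0.2613, 0.2933, 0.1883, 0.2571).
So the stationary probability of F is 0.2933.

0.2933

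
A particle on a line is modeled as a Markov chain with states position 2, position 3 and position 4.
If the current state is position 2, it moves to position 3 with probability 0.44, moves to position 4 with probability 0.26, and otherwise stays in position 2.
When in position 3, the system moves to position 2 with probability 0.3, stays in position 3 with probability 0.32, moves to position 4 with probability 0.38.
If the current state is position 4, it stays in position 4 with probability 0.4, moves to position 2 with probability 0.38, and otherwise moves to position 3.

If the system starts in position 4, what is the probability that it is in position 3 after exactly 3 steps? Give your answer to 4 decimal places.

0.3256

Propagate the distribution vector 3 steps from position 4.
After 0 steps: (0.0000, 0.0000, 1.0000)
After 1 step: (0.3800, 0.2200, 0.4000)
After 2 steps: (0.3320, 0.3256, 0.3424)
After 3 steps: (0.3274, 0.3256, 0.3470)
P(in position 3 after 3 steps) = 0.3256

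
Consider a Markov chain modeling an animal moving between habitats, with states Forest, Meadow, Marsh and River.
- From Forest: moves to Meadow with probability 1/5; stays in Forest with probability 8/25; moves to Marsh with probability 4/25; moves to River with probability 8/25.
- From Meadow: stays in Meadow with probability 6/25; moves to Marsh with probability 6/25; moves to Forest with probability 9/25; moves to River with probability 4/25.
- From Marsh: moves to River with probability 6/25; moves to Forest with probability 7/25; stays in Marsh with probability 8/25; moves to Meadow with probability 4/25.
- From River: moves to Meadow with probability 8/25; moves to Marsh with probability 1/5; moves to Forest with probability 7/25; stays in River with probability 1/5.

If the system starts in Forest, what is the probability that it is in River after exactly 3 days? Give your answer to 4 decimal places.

Propagate the distribution vector 3 days from Forest.
After 0 days: (1.0000, 0.0000, 0.0000, 0.0000)
After 1 day: (0.3200, 0.2000, 0.1600, 0.3200)
After 2 days: (0.3088, 0.2400, 0.2144, 0.2368)
After 3 days: (0.3116, 0.2294, 0.2230, 0.2360)
P(in River after 3 days) = 0.2360

0.2360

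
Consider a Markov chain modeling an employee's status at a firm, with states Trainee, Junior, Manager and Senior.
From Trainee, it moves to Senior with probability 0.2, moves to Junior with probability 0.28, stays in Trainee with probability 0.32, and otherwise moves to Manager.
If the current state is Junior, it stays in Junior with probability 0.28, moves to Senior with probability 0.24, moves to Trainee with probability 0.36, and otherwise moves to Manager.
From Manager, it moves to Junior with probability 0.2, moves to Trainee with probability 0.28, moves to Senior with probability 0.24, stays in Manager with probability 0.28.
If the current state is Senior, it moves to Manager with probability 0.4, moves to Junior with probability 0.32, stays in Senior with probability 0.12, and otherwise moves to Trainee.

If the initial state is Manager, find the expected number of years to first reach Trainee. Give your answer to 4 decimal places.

3.6508

Let t(s) be the expected number of years to first reach Trainee from state s, with t(Trainee) = 0. Conditioning on the first year:
t(Junior) = 1 + 0.28·t(Junior) + 0.12·t(Manager) + 0.24·t(Senior)
t(Manager) = 1 + 0.2·t(Junior) + 0.28·t(Manager) + 0.24·t(Senior)
t(Senior) = 1 + 0.32·t(Junior) + 0.4·t(Manager) + 0.12·t(Senior)
Solving: t(Junior) = 3.3333, t(Manager) = 3.6508, t(Senior) = 4.0079.
Expected years from Manager to Trainee: 3.6508.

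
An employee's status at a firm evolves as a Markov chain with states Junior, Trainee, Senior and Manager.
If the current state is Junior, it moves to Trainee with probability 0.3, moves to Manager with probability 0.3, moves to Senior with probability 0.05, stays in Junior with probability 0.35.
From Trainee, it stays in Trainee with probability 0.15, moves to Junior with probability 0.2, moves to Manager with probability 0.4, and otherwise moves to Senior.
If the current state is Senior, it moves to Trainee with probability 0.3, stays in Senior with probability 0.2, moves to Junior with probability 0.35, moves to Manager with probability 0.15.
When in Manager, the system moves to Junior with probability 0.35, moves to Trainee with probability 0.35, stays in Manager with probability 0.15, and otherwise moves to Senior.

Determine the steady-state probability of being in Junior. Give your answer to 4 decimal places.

0.3091

Let the stationary distribution be π with π = πP and π_1 + π_2 + π_3 + π_4 = 1.
π_1 = 0.35·π_1 + 0.2·π_2 + 0.35·π_3 + 0.35·π_4
π_2 = 0.3·π_1 + 0.15·π_2 + 0.3·π_3 + 0.35·π_4
π_3 = 0.05·π_1 + 0.25·π_2 + 0.2·π_3 + 0.15·π_4
Solving with the normalization constraint gives π = (0.3091, 0.2724, 0.1540, 0.2645).
So the stationary probability of Junior is 0.3091.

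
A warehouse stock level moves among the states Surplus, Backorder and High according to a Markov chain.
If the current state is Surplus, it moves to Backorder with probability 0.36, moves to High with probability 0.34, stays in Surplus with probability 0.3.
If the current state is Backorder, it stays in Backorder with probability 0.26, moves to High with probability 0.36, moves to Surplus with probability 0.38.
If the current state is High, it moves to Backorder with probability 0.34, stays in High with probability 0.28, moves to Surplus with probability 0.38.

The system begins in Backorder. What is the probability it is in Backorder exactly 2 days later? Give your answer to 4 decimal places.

0.3268

Sum over the intermediate state after 1 day:
P = P(Backorder→Surplus)·P(Surplus→Backorder) + P(Backorder→Backorder)·P(Backorder→Backorder) + P(Backorder→High)·P(High→Backorder)
  = 0.38×0.36 + 0.26×0.26 + 0.36×0.34
  = 0.1368 + 0.0676 + 0.1224 = 0.3268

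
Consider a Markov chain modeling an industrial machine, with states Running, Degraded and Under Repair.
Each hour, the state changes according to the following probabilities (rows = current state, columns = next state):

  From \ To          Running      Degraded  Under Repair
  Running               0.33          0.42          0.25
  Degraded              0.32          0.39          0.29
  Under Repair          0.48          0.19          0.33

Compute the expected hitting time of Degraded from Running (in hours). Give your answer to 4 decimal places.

2.7972

Let t(s) be the expected number of hours to first reach Degraded from state s, with t(Degraded) = 0. Conditioning on the first hour:
t(Running) = 1 + 0.33·t(Running) + 0.25·t(Under Repair)
t(Under Repair) = 1 + 0.48·t(Running) + 0.33·t(Under Repair)
Solving: t(Running) = 2.7972, t(Under Repair) = 3.4965.
Expected hours from Running to Degraded: 2.7972.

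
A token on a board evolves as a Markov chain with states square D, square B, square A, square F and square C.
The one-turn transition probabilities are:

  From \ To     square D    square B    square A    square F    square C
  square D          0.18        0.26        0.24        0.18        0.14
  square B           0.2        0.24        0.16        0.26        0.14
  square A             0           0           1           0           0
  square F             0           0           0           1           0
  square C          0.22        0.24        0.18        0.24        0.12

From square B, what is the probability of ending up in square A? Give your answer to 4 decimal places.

Let h(s) be the probability of absorption at square A starting from transient state s. Then h(square A) = 1 and h(square F) = 0. By first-step analysis:
h(square D) = 0.18·h(square D) + 0.26·h(square B) + 0.24·1 + 0.18·0 + 0.14·h(square C)
h(square B) = 0.2·h(square D) + 0.24·h(square B) + 0.16·1 + 0.26·0 + 0.14·h(square C)
h(square C) = 0.22·h(square D) + 0.24·h(square B) + 0.18·1 + 0.24·0 + 0.12·h(square C)
Solving: h(square D) = 0.5038, h(square B) = 0.4253, h(square C) = 0.4465.
Starting from square B, the probability is 0.4253.

0.4253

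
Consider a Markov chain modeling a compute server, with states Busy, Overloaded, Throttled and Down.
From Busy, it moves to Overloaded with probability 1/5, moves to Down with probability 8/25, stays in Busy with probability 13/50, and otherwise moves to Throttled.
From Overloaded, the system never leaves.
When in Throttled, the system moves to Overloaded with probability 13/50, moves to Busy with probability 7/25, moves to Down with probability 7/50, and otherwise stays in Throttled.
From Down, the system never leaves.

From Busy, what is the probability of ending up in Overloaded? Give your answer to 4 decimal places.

Let h(s) be the probability of absorption at Overloaded starting from transient state s. Then h(Overloaded) = 1 and h(Down) = 0. By first-step analysis:
h(Busy) = 0.26·h(Busy) + 0.2·1 + 0.22·h(Throttled) + 0.32·0
h(Throttled) = 0.28·h(Busy) + 0.26·1 + 0.32·h(Throttled) + 0.14·0
Solving: h(Busy) = 0.4375, h(Throttled) = 0.5625.
Starting from Busy, the probability is 0.4375.

0.4375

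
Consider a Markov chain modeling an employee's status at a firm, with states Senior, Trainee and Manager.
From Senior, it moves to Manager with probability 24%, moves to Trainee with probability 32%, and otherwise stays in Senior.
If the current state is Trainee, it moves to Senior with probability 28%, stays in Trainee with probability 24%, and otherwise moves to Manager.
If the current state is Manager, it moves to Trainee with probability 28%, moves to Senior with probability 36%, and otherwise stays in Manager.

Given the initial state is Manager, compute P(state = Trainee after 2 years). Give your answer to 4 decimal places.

Sum over the intermediate state after 1 year:
P = P(Manager→Senior)·P(Senior→Trainee) + P(Manager→Trainee)·P(Trainee→Trainee) + P(Manager→Manager)·P(Manager→Trainee)
  = 0.36×0.32 + 0.28×0.24 + 0.36×0.28
  = 0.1152 + 0.0672 + 0.1008 = 0.2832

0.2832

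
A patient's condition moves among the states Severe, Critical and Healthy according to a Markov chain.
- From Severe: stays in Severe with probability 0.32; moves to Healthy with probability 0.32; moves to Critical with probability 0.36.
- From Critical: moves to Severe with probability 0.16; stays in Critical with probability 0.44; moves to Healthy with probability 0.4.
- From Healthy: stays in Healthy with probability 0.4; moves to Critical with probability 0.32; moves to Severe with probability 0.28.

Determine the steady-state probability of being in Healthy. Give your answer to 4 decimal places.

Let the stationary distribution be π with π = πP and π_1 + π_2 + π_3 = 1.
π_1 = 0.32·π_1 + 0.16·π_2 + 0.28·π_3
π_2 = 0.36·π_1 + 0.44·π_2 + 0.32·π_3
Solving with the normalization constraint gives π = (0.2448, 0.3748, 0.3804).
So the stationary probability of Healthy is 0.3804.

0.3804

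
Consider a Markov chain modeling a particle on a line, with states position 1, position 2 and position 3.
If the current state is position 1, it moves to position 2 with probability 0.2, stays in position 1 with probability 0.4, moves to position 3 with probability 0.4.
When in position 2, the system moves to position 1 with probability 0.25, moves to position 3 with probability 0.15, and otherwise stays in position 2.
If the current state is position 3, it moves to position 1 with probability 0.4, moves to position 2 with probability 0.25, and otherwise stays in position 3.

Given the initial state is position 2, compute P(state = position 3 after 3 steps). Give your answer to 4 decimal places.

Propagate the distribution vector 3 steps from position 2.
After 0 steps: (0.0000, 1.0000, 0.0000)
After 1 step: (0.2500, 0.6000, 0.1500)
After 2 steps: (0.3100, 0.4475, 0.2425)
After 3 steps: (0.3329, 0.3911, 0.2760)
P(in position 3 after 3 steps) = 0.2760

0.2760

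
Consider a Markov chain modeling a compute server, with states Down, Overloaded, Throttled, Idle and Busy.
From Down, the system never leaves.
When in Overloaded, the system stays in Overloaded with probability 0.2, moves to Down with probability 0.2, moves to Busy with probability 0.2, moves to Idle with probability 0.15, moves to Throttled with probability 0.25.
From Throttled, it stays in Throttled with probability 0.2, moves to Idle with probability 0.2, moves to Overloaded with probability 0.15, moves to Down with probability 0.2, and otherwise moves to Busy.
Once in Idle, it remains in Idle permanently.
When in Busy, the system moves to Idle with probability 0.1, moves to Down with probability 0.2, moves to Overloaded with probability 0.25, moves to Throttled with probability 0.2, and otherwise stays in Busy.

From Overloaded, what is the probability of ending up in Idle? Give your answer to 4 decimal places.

Let h(s) be the probability of absorption at Idle starting from transient state s. Then h(Idle) = 1 and h(Down) = 0. By first-step analysis:
h(Overloaded) = 0.2·0 + 0.2·h(Overloaded) + 0.25·h(Throttled) + 0.15·1 + 0.2·h(Busy)
h(Throttled) = 0.2·0 + 0.15·h(Overloaded) + 0.2·h(Throttled) + 0.2·1 + 0.25·h(Busy)
h(Busy) = 0.2·0 + 0.25·h(Overloaded) + 0.2·h(Throttled) + 0.1·1 + 0.25·h(Busy)
Solving: h(Overloaded) = 0.4290, h(Throttled) = 0.4547, h(Busy) = 0.3976.
Starting from Overloaded, the probability is 0.4290.

0.4290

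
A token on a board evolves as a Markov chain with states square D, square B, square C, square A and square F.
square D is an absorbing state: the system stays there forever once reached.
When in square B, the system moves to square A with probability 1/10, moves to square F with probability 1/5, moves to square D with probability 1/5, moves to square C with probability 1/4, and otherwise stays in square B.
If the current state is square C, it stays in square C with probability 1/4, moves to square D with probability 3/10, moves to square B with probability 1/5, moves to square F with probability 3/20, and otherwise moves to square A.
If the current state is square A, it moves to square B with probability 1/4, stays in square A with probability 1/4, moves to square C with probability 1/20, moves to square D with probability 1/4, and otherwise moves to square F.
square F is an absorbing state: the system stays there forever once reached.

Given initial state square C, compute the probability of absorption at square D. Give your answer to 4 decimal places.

0.6204

Let h(s) be the probability of absorption at square D starting from transient state s. Then h(square D) = 1 and h(square F) = 0. By first-step analysis:
h(square B) = 0.2·1 + 0.25·h(square B) + 0.25·h(square C) + 0.1·h(square A) + 0.2·0
h(square C) = 0.3·1 + 0.2·h(square B) + 0.25·h(square C) + 0.1·h(square A) + 0.15·0
h(square A) = 0.25·1 + 0.25·h(square B) + 0.05·h(square C) + 0.25·h(square A) + 0.2·0
Solving: h(square B) = 0.5478, h(square C) = 0.6204, h(square A) = 0.5573.
Starting from square C, the probability is 0.6204.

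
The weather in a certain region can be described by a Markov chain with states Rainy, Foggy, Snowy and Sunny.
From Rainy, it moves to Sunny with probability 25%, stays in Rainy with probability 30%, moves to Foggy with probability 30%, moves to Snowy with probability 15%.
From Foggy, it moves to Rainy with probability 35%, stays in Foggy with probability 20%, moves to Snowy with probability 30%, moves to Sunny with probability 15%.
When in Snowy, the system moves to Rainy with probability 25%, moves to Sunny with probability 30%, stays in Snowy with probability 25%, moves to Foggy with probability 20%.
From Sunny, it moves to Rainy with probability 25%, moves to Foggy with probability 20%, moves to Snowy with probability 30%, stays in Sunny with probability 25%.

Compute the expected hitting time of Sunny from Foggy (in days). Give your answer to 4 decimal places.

Let t(s) be the expected number of days to first reach Sunny from state s, with t(Sunny) = 0. Conditioning on the first day:
t(Rainy) = 1 + 0.3·t(Rainy) + 0.3·t(Foggy) + 0.15·t(Snowy)
t(Foggy) = 1 + 0.35·t(Rainy) + 0.2·t(Foggy) + 0.3·t(Snowy)
t(Snowy) = 1 + 0.25·t(Rainy) + 0.2·t(Foggy) + 0.25·t(Snowy)
Solving: t(Rainy) = 4.2540, t(Foggy) = 4.6032, t(Snowy) = 3.9788.
Expected days from Foggy to Sunny: 4.6032.

4.6032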